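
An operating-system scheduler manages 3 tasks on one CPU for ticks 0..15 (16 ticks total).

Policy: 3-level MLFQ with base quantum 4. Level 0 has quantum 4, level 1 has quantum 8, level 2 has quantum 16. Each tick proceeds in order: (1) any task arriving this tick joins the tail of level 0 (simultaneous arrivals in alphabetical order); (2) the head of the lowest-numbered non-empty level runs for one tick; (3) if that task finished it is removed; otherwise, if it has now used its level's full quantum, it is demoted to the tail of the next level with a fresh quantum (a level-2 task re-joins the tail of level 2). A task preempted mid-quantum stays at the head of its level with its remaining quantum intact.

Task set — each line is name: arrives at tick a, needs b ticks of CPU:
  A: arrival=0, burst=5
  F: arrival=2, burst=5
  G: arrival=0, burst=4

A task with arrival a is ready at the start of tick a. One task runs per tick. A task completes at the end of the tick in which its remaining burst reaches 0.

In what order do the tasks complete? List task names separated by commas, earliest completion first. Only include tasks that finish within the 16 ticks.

completion order = G, A, F

t=0: L0/L1/L2 = AG/-/- → run A
t=1: L0/L1/L2 = AG/-/- → run A
t=2: L0/L1/L2 = AGF/-/- → run A
t=3: L0/L1/L2 = AGF/-/- → run A
t=4: L0/L1/L2 = GF/A/- → run G
t=5: L0/L1/L2 = GF/A/- → run G
t=6: L0/L1/L2 = GF/A/- → run G
t=7: L0/L1/L2 = GF/A/- → run G
t=8: L0/L1/L2 = F/A/- → run F
t=9: L0/L1/L2 = F/A/- → run F
t=10: L0/L1/L2 = F/A/- → run F
t=11: L0/L1/L2 = F/A/- → run F
t=12: L0/L1/L2 = -/AF/- → run A
t=13: L0/L1/L2 = -/F/- → run F
t=14: (idle)
t=15: (idle)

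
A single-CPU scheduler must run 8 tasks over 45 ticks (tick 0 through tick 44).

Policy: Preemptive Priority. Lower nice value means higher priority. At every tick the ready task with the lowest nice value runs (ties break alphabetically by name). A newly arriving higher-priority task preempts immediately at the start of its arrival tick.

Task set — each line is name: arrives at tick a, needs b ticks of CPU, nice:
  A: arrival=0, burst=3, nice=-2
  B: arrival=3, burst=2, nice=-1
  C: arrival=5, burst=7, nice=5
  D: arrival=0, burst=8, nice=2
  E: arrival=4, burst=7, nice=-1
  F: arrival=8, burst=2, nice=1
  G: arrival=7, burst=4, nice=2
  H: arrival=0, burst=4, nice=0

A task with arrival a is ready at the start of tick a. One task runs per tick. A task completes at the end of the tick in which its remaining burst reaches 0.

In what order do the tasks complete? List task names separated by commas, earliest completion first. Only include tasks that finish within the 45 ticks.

completion order = A, B, E, H, F, D, G, C

t=0: ready={A,D,H} → run A
t=1: ready={A,D,H} → run A
t=2: ready={A,D,H} → run A
t=3: ready={B,D,H} → run B
t=4: ready={B,D,E,H} → run B
t=5: ready={C,D,E,H} → run E
t=6: ready={C,D,E,H} → run E
t=7: ready={C,D,E,G,H} → run E
t=8: ready={C,D,E,F,G,H} → run E
t=9: ready={C,D,E,F,G,H} → run E
t=10: ready={C,D,E,F,G,H} → run E
t=11: ready={C,D,E,F,G,H} → run E
t=12: ready={C,D,F,G,H} → run H
t=13: ready={C,D,F,G,H} → run H
t=14: ready={C,D,F,G,H} → run H
t=15: ready={C,D,F,G,H} → run H
t=16: ready={C,D,F,G} → run F
t=17: ready={C,D,F,G} → run F
t=18: ready={C,D,G} → run D
t=19: ready={C,D,G} → run D
t=20: ready={C,D,G} → run D
t=21: ready={C,D,G} → run D
t=22: ready={C,D,G} → run D
t=23: ready={C,D,G} → run D
t=24: ready={C,D,G} → run D
t=25: ready={C,D,G} → run D
t=26: ready={C,G} → run G
t=27: ready={C,G} → run G
t=28: ready={C,G} → run G
t=29: ready={C,G} → run G
t=30: ready={C} → run C
t=31: ready={C} → run C
t=32: ready={C} → run C
t=33: ready={C} → run C
t=34: ready={C} → run C
t=35: ready={C} → run C
t=36: ready={C} → run C
t=37: (idle)
t=38: (idle)
t=39: (idle)
t=40: (idle)
t=41: (idle)
t=42: (idle)
t=43: (idle)
t=44: (idle)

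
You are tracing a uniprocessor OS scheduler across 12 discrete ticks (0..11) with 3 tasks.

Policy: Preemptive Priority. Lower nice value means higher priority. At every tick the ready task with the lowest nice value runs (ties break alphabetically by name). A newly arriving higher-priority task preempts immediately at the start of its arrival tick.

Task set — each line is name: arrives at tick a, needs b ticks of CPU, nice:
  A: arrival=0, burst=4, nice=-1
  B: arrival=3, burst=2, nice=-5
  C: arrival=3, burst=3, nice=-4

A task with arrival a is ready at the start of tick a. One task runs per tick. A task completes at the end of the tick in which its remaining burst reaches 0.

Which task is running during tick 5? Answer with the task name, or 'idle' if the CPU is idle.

running at tick 5 = C

t=0: ready={A} → run A
t=1: ready={A} → run A
t=2: ready={A} → run A
t=3: ready={A,B,C} → run B
t=4: ready={A,B,C} → run B
t=5: ready={A,C} → run C
t=6: ready={A,C} → run C
t=7: ready={A,C} → run C
t=8: ready={A} → run A
t=9: (idle)
t=10: (idle)
t=11: (idle)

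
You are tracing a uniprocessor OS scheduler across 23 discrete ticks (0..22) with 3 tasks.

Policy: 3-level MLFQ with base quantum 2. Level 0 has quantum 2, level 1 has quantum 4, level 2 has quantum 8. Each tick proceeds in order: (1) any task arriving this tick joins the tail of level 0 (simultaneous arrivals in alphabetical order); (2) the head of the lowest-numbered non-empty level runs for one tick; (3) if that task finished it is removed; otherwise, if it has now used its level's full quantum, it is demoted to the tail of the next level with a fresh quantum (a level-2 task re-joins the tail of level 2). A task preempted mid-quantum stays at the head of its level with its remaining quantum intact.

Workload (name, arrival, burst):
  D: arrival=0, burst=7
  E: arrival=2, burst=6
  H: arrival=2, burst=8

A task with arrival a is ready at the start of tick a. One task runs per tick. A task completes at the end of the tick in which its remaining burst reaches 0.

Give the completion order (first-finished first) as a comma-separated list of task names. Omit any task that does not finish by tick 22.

t=0: L0/L1/L2 = D/-/- → run D
t=1: L0/L1/L2 = D/-/- → run D
t=2: L0/L1/L2 = EH/D/- → run E
t=3: L0/L1/L2 = EH/D/- → run E
t=4: L0/L1/L2 = H/DE/- → run H
t=5: L0/L1/L2 = H/DE/- → run H
t=6: L0/L1/L2 = -/DEH/- → run D
t=7: L0/L1/L2 = -/DEH/- → run D
t=8: L0/L1/L2 = -/DEH/- → run D
t=9: L0/L1/L2 = -/DEH/- → run D
t=10: L0/L1/L2 = -/EH/D → run E
t=11: L0/L1/L2 = -/EH/D → run E
t=12: L0/L1/L2 = -/EH/D → run E
t=13: L0/L1/L2 = -/EH/D → run E
t=14: L0/L1/L2 = -/H/D → run H
t=15: L0/L1/L2 = -/H/D → run H
t=16: L0/L1/L2 = -/H/D → run H
t=17: L0/L1/L2 = -/H/D → run H
t=18: L0/L1/L2 = -/-/DH → run D
t=19: L0/L1/L2 = -/-/H → run H
t=20: L0/L1/L2 = -/-/H → run H
t=21: (idle)
t=22: (idle)

completion order = E, D, H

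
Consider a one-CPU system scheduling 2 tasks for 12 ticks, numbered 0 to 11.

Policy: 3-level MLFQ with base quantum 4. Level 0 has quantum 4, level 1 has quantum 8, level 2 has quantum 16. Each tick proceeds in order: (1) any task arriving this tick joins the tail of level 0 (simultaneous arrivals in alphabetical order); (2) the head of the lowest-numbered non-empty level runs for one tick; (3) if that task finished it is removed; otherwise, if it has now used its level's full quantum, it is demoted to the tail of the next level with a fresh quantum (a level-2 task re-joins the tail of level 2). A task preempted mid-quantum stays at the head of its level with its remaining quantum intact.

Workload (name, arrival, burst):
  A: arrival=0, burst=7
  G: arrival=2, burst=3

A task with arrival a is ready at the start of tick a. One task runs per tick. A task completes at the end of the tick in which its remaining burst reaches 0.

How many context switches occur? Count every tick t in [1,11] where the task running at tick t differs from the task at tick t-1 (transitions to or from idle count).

context switches = 3

t=0: L0/L1/L2 = A/-/- → run A
t=1: L0/L1/L2 = A/-/- → run A
t=2: L0/L1/L2 = AG/-/- → run A
t=3: L0/L1/L2 = AG/-/- → run A
t=4: L0/L1/L2 = G/A/- → run G
t=5: L0/L1/L2 = G/A/- → run G
t=6: L0/L1/L2 = G/A/- → run G
t=7: L0/L1/L2 = -/A/- → run A
t=8: L0/L1/L2 = -/A/- → run A
t=9: L0/L1/L2 = -/A/- → run A
t=10: (idle)
t=11: (idle)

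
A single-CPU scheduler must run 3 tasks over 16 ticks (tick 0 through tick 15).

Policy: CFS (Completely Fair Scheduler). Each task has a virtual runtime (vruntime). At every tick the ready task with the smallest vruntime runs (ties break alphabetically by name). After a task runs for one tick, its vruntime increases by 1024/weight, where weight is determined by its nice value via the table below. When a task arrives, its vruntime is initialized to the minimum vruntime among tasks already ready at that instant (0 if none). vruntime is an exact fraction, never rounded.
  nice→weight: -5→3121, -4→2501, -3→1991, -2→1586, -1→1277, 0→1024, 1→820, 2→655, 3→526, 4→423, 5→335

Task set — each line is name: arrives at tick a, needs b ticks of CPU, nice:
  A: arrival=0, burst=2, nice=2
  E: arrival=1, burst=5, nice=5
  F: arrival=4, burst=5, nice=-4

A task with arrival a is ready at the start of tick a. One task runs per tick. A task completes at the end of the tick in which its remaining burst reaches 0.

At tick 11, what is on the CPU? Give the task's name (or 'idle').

t=0: vr[A=0] → run A
t=1: vr[A=1024/655 E=1024/655] → run A
t=2: vr[E=1024/655] → run E
t=3: vr[E=202752/43885] → run E
t=4: vr[E=336896/43885 F=336896/43885] → run E
t=5: vr[E=94208/8777 F=336896/43885] → run F
t=6: vr[E=94208/8777 F=887515136/109756385] → run F
t=7: vr[E=94208/8777 F=932453376/109756385] → run F
t=8: vr[E=94208/8777 F=977391616/109756385] → run F
t=9: vr[E=94208/8777 F=1022329856/109756385] → run F
t=10: vr[E=94208/8777] → run E
t=11: vr[E=605184/43885] → run E
t=12: (idle)
t=13: (idle)
t=14: (idle)
t=15: (idle)

running at tick 11 = E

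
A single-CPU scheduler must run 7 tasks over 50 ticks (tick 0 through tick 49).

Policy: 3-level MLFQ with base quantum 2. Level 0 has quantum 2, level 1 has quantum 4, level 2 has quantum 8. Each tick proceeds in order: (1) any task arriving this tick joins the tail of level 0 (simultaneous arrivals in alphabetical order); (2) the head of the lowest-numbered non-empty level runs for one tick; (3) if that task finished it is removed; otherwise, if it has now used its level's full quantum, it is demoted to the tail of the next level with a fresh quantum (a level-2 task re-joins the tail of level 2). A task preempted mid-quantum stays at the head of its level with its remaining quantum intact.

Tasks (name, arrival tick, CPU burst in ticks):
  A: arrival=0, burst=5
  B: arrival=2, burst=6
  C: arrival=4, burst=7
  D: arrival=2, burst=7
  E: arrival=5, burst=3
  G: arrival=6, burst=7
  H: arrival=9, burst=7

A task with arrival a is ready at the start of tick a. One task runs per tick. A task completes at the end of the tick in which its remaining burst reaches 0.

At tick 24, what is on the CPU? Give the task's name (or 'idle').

running at tick 24 = D

t=0: L0/L1/L2 = A/-/- → run A
t=1: L0/L1/L2 = A/-/- → run A
t=2: L0/L1/L2 = BD/A/- → run B
t=3: L0/L1/L2 = BD/A/- → run B
t=4: L0/L1/L2 = DC/AB/- → run D
t=5: L0/L1/L2 = DCE/AB/- → run D
t=6: L0/L1/L2 = CEG/ABD/- → run C
t=7: L0/L1/L2 = CEG/ABD/- → run C
t=8: L0/L1/L2 = EG/ABDC/- → run E
t=9: L0/L1/L2 = EGH/ABDC/- → run E
t=10: L0/L1/L2 = GH/ABDCE/- → run G
t=11: L0/L1/L2 = GH/ABDCE/- → run G
t=12: L0/L1/L2 = H/ABDCEG/- → run H
t=13: L0/L1/L2 = H/ABDCEG/- → run H
t=14: L0/L1/L2 = -/ABDCEGH/- → run A
t=15: L0/L1/L2 = -/ABDCEGH/- → run A
t=16: L0/L1/L2 = -/ABDCEGH/- → run A
t=17: L0/L1/L2 = -/BDCEGH/- → run B
t=18: L0/L1/L2 = -/BDCEGH/- → run B
t=19: L0/L1/L2 = -/BDCEGH/- → run B
t=20: L0/L1/L2 = -/BDCEGH/- → run B
t=21: L0/L1/L2 = -/DCEGH/- → run D
t=22: L0/L1/L2 = -/DCEGH/- → run D
t=23: L0/L1/L2 = -/DCEGH/- → run D
t=24: L0/L1/L2 = -/DCEGH/- → run D
t=25: L0/L1/L2 = -/CEGH/D → run C
t=26: L0/L1/L2 = -/CEGH/D → run C
t=27: L0/L1/L2 = -/CEGH/D → run C
t=28: L0/L1/L2 = -/CEGH/D → run C
t=29: L0/L1/L2 = -/EGH/DC → run E
t=30: L0/L1/L2 = -/GH/DC → run G
t=31: L0/L1/L2 = -/GH/DC → run G
t=32: L0/L1/L2 = -/GH/DC → run G
t=33: L0/L1/L2 = -/GH/DC → run G
t=34: L0/L1/L2 = -/H/DCG → run H
t=35: L0/L1/L2 = -/H/DCG → run H
t=36: L0/L1/L2 = -/H/DCG → run H
t=37: L0/L1/L2 = -/H/DCG → run H
t=38: L0/L1/L2 = -/-/DCGH → run D
t=39: L0/L1/L2 = -/-/CGH → run C
t=40: L0/L1/L2 = -/-/GH → run G
t=41: L0/L1/L2 = -/-/H → run H
t=42: (idle)
t=43: (idle)
t=44: (idle)
t=45: (idle)
t=46: (idle)
t=47: (idle)
t=48: (idle)
t=49: (idle)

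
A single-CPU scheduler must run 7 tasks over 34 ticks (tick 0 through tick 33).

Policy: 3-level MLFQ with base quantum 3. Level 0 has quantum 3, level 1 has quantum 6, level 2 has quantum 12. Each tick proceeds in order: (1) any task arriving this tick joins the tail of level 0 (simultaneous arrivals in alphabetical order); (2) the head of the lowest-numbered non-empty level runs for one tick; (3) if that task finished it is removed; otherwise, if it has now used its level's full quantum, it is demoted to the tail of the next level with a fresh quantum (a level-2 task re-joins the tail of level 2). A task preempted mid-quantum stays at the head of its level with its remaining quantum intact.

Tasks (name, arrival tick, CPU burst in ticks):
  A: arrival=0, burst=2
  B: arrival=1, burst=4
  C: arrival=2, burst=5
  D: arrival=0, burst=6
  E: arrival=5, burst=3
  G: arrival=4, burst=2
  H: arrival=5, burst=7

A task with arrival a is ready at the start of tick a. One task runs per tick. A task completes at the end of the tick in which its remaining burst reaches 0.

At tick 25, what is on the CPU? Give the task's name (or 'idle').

running at tick 25 = H

t=0: L0/L1/L2 = AD/-/- → run A
t=1: L0/L1/L2 = ADB/-/- → run A
t=2: L0/L1/L2 = DBC/-/- → run D
t=3: L0/L1/L2 = DBC/-/- → run D
t=4: L0/L1/L2 = DBCG/-/- → run D
t=5: L0/L1/L2 = BCGEH/D/- → run B
t=6: L0/L1/L2 = BCGEH/D/- → run B
t=7: L0/L1/L2 = BCGEH/D/- → run B
t=8: L0/L1/L2 = CGEH/DB/- → run C
t=9: L0/L1/L2 = CGEH/DB/- → run C
t=10: L0/L1/L2 = CGEH/DB/- → run C
t=11: L0/L1/L2 = GEH/DBC/- → run G
t=12: L0/L1/L2 = GEH/DBC/- → run G
t=13: L0/L1/L2 = EH/DBC/- → run E
t=14: L0/L1/L2 = EH/DBC/- → run E
t=15: L0/L1/L2 = EH/DBC/- → run E
t=16: L0/L1/L2 = H/DBC/- → run H
t=17: L0/L1/L2 = H/DBC/- → run H
t=18: L0/L1/L2 = H/DBC/- → run H
t=19: L0/L1/L2 = -/DBCH/- → run D
t=20: L0/L1/L2 = -/DBCH/- → run D
t=21: L0/L1/L2 = -/DBCH/- → run D
t=22: L0/L1/L2 = -/BCH/- → run B
t=23: L0/L1/L2 = -/CH/- → run C
t=24: L0/L1/L2 = -/CH/- → run C
t=25: L0/L1/L2 = -/H/- → run H
t=26: L0/L1/L2 = -/H/- → run H
t=27: L0/L1/L2 = -/H/- → run H
t=28: L0/L1/L2 = -/H/- → run H
t=29: (idle)
t=30: (idle)
t=31: (idle)
t=32: (idle)
t=33: (idle)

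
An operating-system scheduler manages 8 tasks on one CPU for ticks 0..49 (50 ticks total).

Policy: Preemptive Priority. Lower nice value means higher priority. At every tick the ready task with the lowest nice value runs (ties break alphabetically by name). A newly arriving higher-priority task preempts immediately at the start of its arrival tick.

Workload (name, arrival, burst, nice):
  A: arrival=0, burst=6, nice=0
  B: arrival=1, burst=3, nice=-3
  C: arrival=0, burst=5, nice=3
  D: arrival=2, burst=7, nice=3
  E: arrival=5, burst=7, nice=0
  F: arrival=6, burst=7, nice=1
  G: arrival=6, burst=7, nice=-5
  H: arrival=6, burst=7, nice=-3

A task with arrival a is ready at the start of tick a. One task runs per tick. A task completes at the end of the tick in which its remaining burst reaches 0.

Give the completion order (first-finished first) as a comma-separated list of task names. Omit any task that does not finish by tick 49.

completion order = B, G, H, A, E, F, C, D

t=0: ready={A,C} → run A
t=1: ready={A,B,C} → run B
t=2: ready={A,B,C,D} → run B
t=3: ready={A,B,C,D} → run B
t=4: ready={A,C,D} → run A
t=5: ready={A,C,D,E} → run A
t=6: ready={A,C,D,E,F,G,H} → run G
t=7: ready={A,C,D,E,F,G,H} → run G
t=8: ready={A,C,D,E,F,G,H} → run G
t=9: ready={A,C,D,E,F,G,H} → run G
t=10: ready={A,C,D,E,F,G,H} → run G
t=11: ready={A,C,D,E,F,G,H} → run G
t=12: ready={A,C,D,E,F,G,H} → run G
t=13: ready={A,C,D,E,F,H} → run H
t=14: ready={A,C,D,E,F,H} → run H
t=15: ready={A,C,D,E,F,H} → run H
t=16: ready={A,C,D,E,F,H} → run H
t=17: ready={A,C,D,E,F,H} → run H
t=18: ready={A,C,D,E,F,H} → run H
t=19: ready={A,C,D,E,F,H} → run H
t=20: ready={A,C,D,E,F} → run A
t=21: ready={A,C,D,E,F} → run A
t=22: ready={A,C,D,E,F} → run A
t=23: ready={C,D,E,F} → run E
t=24: ready={C,D,E,F} → run E
t=25: ready={C,D,E,F} → run E
t=26: ready={C,D,E,F} → run E
t=27: ready={C,D,E,F} → run E
t=28: ready={C,D,E,F} → run E
t=29: ready={C,D,E,F} → run E
t=30: ready={C,D,F} → run F
t=31: ready={C,D,F} → run F
t=32: ready={C,D,F} → run F
t=33: ready={C,D,F} → run F
t=34: ready={C,D,F} → run F
t=35: ready={C,D,F} → run F
t=36: ready={C,D,F} → run F
t=37: ready={C,D} → run C
t=38: ready={C,D} → run C
t=39: ready={C,D} → run C
t=40: ready={C,D} → run C
t=41: ready={C,D} → run C
t=42: ready={D} → run D
t=43: ready={D} → run D
t=44: ready={D} → run D
t=45: ready={D} → run D
t=46: ready={D} → run D
t=47: ready={D} → run D
t=48: ready={D} → run D
t=49: (idle)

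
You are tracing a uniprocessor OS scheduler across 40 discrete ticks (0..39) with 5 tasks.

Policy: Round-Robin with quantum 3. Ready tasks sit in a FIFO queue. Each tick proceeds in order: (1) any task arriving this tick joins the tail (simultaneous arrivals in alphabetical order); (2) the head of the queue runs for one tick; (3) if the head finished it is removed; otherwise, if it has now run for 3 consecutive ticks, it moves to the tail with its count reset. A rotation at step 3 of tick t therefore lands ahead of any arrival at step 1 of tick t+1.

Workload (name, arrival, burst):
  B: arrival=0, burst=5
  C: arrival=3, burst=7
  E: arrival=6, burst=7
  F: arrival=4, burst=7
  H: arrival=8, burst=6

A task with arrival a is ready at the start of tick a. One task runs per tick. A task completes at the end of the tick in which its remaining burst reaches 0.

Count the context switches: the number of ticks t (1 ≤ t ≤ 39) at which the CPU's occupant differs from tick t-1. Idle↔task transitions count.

context switches = 12

t=0: queue=[B] q_used=0 → run B
t=1: queue=[B] q_used=1 → run B
t=2: queue=[B] q_used=2 → run B
t=3: queue=[B,C] q_used=0 → run B
t=4: queue=[B,C,F] q_used=1 → run B
t=5: queue=[C,F] q_used=0 → run C
t=6: queue=[C,F,E] q_used=1 → run C
t=7: queue=[C,F,E] q_used=2 → run C
t=8: queue=[F,E,C,H] q_used=0 → run F
t=9: queue=[F,E,C,H] q_used=1 → run F
t=10: queue=[F,E,C,H] q_used=2 → run F
t=11: queue=[E,C,H,F] q_used=0 → run E
t=12: queue=[E,C,H,F] q_used=1 → run E
t=13: queue=[E,C,H,F] q_used=2 → run E
t=14: queue=[C,H,F,E] q_used=0 → run C
t=15: queue=[C,H,F,E] q_used=1 → run C
t=16: queue=[C,H,F,E] q_used=2 → run C
t=17: queue=[H,F,E,C] q_used=0 → run H
t=18: queue=[H,F,E,C] q_used=1 → run H
t=19: queue=[H,F,E,C] q_used=2 → run H
t=20: queue=[F,E,C,H] q_used=0 → run F
t=21: queue=[F,E,C,H] q_used=1 → run F
t=22: queue=[F,E,C,H] q_used=2 → run F
t=23: queue=[E,C,H,F] q_used=0 → run E
t=24: queue=[E,C,H,F] q_used=1 → run E
t=25: queue=[E,C,H,F] q_used=2 → run E
t=26: queue=[C,H,F,E] q_used=0 → run C
t=27: queue=[H,F,E] q_used=0 → run H
t=28: queue=[H,F,E] q_used=1 → run H
t=29: queue=[H,F,E] q_used=2 → run H
t=30: queue=[F,E] q_used=0 → run F
t=31: queue=[E] q_used=0 → run E
t=32: (idle)
t=33: (idle)
t=34: (idle)
t=35: (idle)
t=36: (idle)
t=37: (idle)
t=38: (idle)
t=39: (idle)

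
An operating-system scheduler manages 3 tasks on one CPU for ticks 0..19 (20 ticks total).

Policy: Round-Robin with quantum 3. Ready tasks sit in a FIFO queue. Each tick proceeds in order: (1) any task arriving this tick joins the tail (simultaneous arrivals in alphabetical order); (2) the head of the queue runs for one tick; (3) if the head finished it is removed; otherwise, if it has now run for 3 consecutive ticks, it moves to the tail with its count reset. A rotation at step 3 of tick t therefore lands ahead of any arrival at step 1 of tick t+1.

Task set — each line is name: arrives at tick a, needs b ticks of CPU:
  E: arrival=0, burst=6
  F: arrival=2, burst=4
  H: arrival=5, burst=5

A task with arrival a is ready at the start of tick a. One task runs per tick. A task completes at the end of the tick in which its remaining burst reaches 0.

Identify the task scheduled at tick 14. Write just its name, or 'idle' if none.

running at tick 14 = H

t=0: queue=[E] q_used=0 → run E
t=1: queue=[E] q_used=1 → run E
t=2: queue=[E,F] q_used=2 → run E
t=3: queue=[F,E] q_used=0 → run F
t=4: queue=[F,E] q_used=1 → run F
t=5: queue=[F,E,H] q_used=2 → run F
t=6: queue=[E,H,F] q_used=0 → run E
t=7: queue=[E,H,F] q_used=1 → run E
t=8: queue=[E,H,F] q_used=2 → run E
t=9: queue=[H,F] q_used=0 → run H
t=10: queue=[H,F] q_used=1 → run H
t=11: queue=[H,F] q_used=2 → run H
t=12: queue=[F,H] q_used=0 → run F
t=13: queue=[H] q_used=0 → run H
t=14: queue=[H] q_used=1 → run H
t=15: (idle)
t=16: (idle)
t=17: (idle)
t=18: (idle)
t=19: (idle)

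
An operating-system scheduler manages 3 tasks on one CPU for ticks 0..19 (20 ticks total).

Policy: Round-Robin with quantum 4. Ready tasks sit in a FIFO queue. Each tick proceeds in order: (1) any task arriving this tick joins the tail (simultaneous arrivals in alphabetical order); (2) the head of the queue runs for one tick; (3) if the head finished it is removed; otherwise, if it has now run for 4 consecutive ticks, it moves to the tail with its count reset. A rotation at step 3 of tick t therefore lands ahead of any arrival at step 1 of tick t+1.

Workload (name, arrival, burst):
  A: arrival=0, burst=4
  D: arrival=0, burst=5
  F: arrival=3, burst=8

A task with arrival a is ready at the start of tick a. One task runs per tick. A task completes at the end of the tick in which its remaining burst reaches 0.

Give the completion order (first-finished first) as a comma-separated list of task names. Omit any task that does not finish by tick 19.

t=0: queue=[A,D] q_used=0 → run A
t=1: queue=[A,D] q_used=1 → run A
t=2: queue=[A,D] q_used=2 → run A
t=3: queue=[A,D,F] q_used=3 → run A
t=4: queue=[D,F] q_used=0 → run D
t=5: queue=[D,F] q_used=1 → run D
t=6: queue=[D,F] q_used=2 → run D
t=7: queue=[D,F] q_used=3 → run D
t=8: queue=[F,D] q_used=0 → run F
t=9: queue=[F,D] q_used=1 → run F
t=10: queue=[F,D] q_used=2 → run F
t=11: queue=[F,D] q_used=3 → run F
t=12: queue=[D,F] q_used=0 → run D
t=13: queue=[F] q_used=0 → run F
t=14: queue=[F] q_used=1 → run F
t=15: queue=[F] q_used=2 → run F
t=16: queue=[F] q_used=3 → run F
t=17: (idle)
t=18: (idle)
t=19: (idle)

completion order = A, D, F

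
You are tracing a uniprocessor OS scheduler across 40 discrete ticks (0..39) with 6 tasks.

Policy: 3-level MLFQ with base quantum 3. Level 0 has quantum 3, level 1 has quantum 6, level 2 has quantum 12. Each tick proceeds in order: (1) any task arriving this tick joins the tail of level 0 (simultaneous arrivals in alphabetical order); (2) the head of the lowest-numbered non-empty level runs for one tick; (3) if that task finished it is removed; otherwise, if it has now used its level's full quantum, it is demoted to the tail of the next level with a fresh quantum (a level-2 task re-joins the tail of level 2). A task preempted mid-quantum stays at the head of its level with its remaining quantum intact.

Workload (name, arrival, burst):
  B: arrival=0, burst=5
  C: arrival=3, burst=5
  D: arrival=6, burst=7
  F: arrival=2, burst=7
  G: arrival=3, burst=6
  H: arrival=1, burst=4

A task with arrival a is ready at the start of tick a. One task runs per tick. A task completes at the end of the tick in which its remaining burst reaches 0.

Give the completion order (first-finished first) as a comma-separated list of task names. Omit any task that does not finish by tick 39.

completion order = B, H, F, C, G, D

t=0: L0/L1/L2 = B/-/- → run B
t=1: L0/L1/L2 = BH/-/- → run B
t=2: L0/L1/L2 = BHF/-/- → run B
t=3: L0/L1/L2 = HFCG/B/- → run H
t=4: L0/L1/L2 = HFCG/B/- → run H
t=5: L0/L1/L2 = HFCG/B/- → run H
t=6: L0/L1/L2 = FCGD/BH/- → run F
t=7: L0/L1/L2 = FCGD/BH/- → run F
t=8: L0/L1/L2 = FCGD/BH/- → run F
t=9: L0/L1/L2 = CGD/BHF/- → run C
t=10: L0/L1/L2 = CGD/BHF/- → run C
t=11: L0/L1/L2 = CGD/BHF/- → run C
t=12: L0/L1/L2 = GD/BHFC/- → run G
t=13: L0/L1/L2 = GD/BHFC/- → run G
t=14: L0/L1/L2 = GD/BHFC/- → run G
t=15: L0/L1/L2 = D/BHFCG/- → run D
t=16: L0/L1/L2 = D/BHFCG/- → run D
t=17: L0/L1/L2 = D/BHFCG/- → run D
t=18: L0/L1/L2 = -/BHFCGD/- → run B
t=19: L0/L1/L2 = -/BHFCGD/- → run B
t=20: L0/L1/L2 = -/HFCGD/- → run H
t=21: L0/L1/L2 = -/FCGD/- → run F
t=22: L0/L1/L2 = -/FCGD/- → run F
t=23: L0/L1/L2 = -/FCGD/- → run F
t=24: L0/L1/L2 = -/FCGD/- → run F
t=25: L0/L1/L2 = -/CGD/- → run C
t=26: L0/L1/L2 = -/CGD/- → run C
t=27: L0/L1/L2 = -/GD/- → run G
t=28: L0/L1/L2 = -/GD/- → run G
t=29: L0/L1/L2 = -/GD/- → run G
t=30: L0/L1/L2 = -/D/- → run D
t=31: L0/L1/L2 = -/D/- → run D
t=32: L0/L1/L2 = -/D/- → run D
t=33: L0/L1/L2 = -/D/- → run D
t=34: (idle)
t=35: (idle)
t=36: (idle)
t=37: (idle)
t=38: (idle)
t=39: (idle)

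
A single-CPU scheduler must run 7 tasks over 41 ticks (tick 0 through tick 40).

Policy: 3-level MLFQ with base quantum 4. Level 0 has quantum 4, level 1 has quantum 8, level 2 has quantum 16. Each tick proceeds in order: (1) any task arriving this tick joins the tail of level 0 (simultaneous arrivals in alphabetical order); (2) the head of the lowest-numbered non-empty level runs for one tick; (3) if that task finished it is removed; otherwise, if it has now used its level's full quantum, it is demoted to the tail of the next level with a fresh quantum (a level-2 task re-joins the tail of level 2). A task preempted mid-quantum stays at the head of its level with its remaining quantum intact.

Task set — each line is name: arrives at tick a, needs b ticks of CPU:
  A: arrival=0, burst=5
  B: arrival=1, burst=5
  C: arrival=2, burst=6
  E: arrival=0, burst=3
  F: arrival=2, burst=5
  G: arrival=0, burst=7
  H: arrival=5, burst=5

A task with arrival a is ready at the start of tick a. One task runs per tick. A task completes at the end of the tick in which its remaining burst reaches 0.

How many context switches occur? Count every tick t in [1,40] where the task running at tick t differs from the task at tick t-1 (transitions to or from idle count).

t=0: L0/L1/L2 = AEG/-/- → run A
t=1: L0/L1/L2 = AEGB/-/- → run A
t=2: L0/L1/L2 = AEGBCF/-/- → run A
t=3: L0/L1/L2 = AEGBCF/-/- → run A
t=4: L0/L1/L2 = EGBCF/A/- → run E
t=5: L0/L1/L2 = EGBCFH/A/- → run E
t=6: L0/L1/L2 = EGBCFH/A/- → run E
t=7: L0/L1/L2 = GBCFH/A/- → run G
t=8: L0/L1/L2 = GBCFH/A/- → run G
t=9: L0/L1/L2 = GBCFH/A/- → run G
t=10: L0/L1/L2 = GBCFH/A/- → run G
t=11: L0/L1/L2 = BCFH/AG/- → run B
t=12: L0/L1/L2 = BCFH/AG/- → run B
t=13: L0/L1/L2 = BCFH/AG/- → run B
t=14: L0/L1/L2 = BCFH/AG/- → run B
t=15: L0/L1/L2 = CFH/AGB/- → run C
t=16: L0/L1/L2 = CFH/AGB/- → run C
t=17: L0/L1/L2 = CFH/AGB/- → run C
t=18: L0/L1/L2 = CFH/AGB/- → run C
t=19: L0/L1/L2 = FH/AGBC/- → run F
t=20: L0/L1/L2 = FH/AGBC/- → run F
t=21: L0/L1/L2 = FH/AGBC/- → run F
t=22: L0/L1/L2 = FH/AGBC/- → run F
t=23: L0/L1/L2 = H/AGBCF/- → run H
t=24: L0/L1/L2 = H/AGBCF/- → run H
t=25: L0/L1/L2 = H/AGBCF/- → run H
t=26: L0/L1/L2 = H/AGBCF/- → run H
t=27: L0/L1/L2 = -/AGBCFH/- → run A
t=28: L0/L1/L2 = -/GBCFH/- → run G
t=29: L0/L1/L2 = -/GBCFH/- → run G
t=30: L0/L1/L2 = -/GBCFH/- → run G
t=31: L0/L1/L2 = -/BCFH/- → run B
t=32: L0/L1/L2 = -/CFH/- → run C
t=33: L0/L1/L2 = -/CFH/- → run C
t=34: L0/L1/L2 = -/FH/- → run F
t=35: L0/L1/L2 = -/H/- → run H
t=36: (idle)
t=37: (idle)
t=38: (idle)
t=39: (idle)
t=40: (idle)

context switches = 13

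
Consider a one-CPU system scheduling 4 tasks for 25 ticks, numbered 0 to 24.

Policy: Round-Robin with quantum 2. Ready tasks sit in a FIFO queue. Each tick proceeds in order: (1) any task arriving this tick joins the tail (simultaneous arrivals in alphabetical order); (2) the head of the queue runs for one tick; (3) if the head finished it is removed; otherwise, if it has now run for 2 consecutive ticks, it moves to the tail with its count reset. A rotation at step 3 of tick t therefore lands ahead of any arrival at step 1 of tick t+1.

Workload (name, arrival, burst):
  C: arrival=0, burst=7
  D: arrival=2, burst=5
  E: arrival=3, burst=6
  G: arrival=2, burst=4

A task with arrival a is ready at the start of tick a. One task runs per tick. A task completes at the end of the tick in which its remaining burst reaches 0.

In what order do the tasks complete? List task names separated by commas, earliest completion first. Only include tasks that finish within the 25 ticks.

t=0: queue=[C] q_used=0 → run C
t=1: queue=[C] q_used=1 → run C
t=2: queue=[C,D,G] q_used=0 → run C
t=3: queue=[C,D,G,E] q_used=1 → run C
t=4: queue=[D,G,E,C] q_used=0 → run D
t=5: queue=[D,G,E,C] q_used=1 → run D
t=6: queue=[G,E,C,D] q_used=0 → run G
t=7: queue=[G,E,C,D] q_used=1 → run G
t=8: queue=[E,C,D,G] q_used=0 → run E
t=9: queue=[E,C,D,G] q_used=1 → run E
t=10: queue=[C,D,G,E] q_used=0 → run C
t=11: queue=[C,D,G,E] q_used=1 → run C
t=12: queue=[D,G,E,C] q_used=0 → run D
t=13: queue=[D,G,E,C] q_used=1 → run D
t=14: queue=[G,E,C,D] q_used=0 → run G
t=15: queue=[G,E,C,D] q_used=1 → run G
t=16: queue=[E,C,D] q_used=0 → run E
t=17: queue=[E,C,D] q_used=1 → run E
t=18: queue=[C,D,E] q_used=0 → run C
t=19: queue=[D,E] q_used=0 → run D
t=20: queue=[E] q_used=0 → run E
t=21: queue=[E] q_used=1 → run E
t=22: (idle)
t=23: (idle)
t=24: (idle)

completion order = G, C, D, E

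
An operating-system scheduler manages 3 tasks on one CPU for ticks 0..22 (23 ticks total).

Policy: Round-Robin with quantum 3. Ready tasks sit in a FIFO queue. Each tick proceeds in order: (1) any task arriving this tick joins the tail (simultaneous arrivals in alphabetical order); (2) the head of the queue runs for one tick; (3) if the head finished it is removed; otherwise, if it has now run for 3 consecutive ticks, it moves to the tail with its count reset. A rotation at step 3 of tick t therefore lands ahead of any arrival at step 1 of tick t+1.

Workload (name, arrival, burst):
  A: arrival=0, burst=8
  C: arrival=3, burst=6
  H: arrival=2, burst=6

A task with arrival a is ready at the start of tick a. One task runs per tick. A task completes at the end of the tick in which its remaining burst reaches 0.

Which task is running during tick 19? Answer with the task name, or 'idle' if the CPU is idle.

t=0: queue=[A] q_used=0 → run A
t=1: queue=[A] q_used=1 → run A
t=2: queue=[A,H] q_used=2 → run A
t=3: queue=[H,A,C] q_used=0 → run H
t=4: queue=[H,A,C] q_used=1 → run H
t=5: queue=[H,A,C] q_used=2 → run H
t=6: queue=[A,C,H] q_used=0 → run A
t=7: queue=[A,C,H] q_used=1 → run A
t=8: queue=[A,C,H] q_used=2 → run A
t=9: queue=[C,H,A] q_used=0 → run C
t=10: queue=[C,H,A] q_used=1 → run C
t=11: queue=[C,H,A] q_used=2 → run C
t=12: queue=[H,A,C] q_used=0 → run H
t=13: queue=[H,A,C] q_used=1 → run H
t=14: queue=[H,A,C] q_used=2 → run H
t=15: queue=[A,C] q_used=0 → run A
t=16: queue=[A,C] q_used=1 → run A
t=17: queue=[C] q_used=0 → run C
t=18: queue=[C] q_used=1 → run C
t=19: queue=[C] q_used=2 → run C
t=20: (idle)
t=21: (idle)
t=22: (idle)

running at tick 19 = C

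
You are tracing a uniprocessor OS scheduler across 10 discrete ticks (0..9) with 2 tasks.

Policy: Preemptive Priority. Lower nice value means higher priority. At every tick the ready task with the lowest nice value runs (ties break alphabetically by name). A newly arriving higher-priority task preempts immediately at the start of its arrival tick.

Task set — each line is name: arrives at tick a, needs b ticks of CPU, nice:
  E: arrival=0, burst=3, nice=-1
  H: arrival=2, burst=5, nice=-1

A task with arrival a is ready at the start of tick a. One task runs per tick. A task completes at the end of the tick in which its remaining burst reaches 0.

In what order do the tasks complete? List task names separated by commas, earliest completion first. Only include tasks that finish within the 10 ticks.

t=0: ready={E} → run E
t=1: ready={E} → run E
t=2: ready={E,H} → run E
t=3: ready={H} → run H
t=4: ready={H} → run H
t=5: ready={H} → run H
t=6: ready={H} → run H
t=7: ready={H} → run H
t=8: (idle)
t=9: (idle)

completion order = E, H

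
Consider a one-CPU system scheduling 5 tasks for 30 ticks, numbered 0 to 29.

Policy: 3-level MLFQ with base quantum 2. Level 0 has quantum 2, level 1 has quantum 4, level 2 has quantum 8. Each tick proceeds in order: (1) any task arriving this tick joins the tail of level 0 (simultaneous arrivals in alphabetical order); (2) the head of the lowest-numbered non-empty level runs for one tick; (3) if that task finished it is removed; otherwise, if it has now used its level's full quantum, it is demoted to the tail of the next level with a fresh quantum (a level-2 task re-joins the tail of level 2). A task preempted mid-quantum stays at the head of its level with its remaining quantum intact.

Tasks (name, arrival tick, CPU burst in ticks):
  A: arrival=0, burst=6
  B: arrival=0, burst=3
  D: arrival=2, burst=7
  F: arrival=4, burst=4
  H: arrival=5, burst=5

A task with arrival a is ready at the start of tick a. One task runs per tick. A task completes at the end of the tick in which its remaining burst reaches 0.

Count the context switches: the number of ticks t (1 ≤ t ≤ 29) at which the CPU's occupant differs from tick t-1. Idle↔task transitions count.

t=0: L0/L1/L2 = AB/-/- → run A
t=1: L0/L1/L2 = AB/-/- → run A
t=2: L0/L1/L2 = BD/A/- → run B
t=3: L0/L1/L2 = BD/A/- → run B
t=4: L0/L1/L2 = DF/AB/- → run D
t=5: L0/L1/L2 = DFH/AB/- → run D
t=6: L0/L1/L2 = FH/ABD/- → run F
t=7: L0/L1/L2 = FH/ABD/- → run F
t=8: L0/L1/L2 = H/ABDF/- → run H
t=9: L0/L1/L2 = H/ABDF/- → run H
t=10: L0/L1/L2 = -/ABDFH/- → run A
t=11: L0/L1/L2 = -/ABDFH/- → run A
t=12: L0/L1/L2 = -/ABDFH/- → run A
t=13: L0/L1/L2 = -/ABDFH/- → run A
t=14: L0/L1/L2 = -/BDFH/- → run B
t=15: L0/L1/L2 = -/DFH/- → run D
t=16: L0/L1/L2 = -/DFH/- → run D
t=17: L0/L1/L2 = -/DFH/- → run D
t=18: L0/L1/L2 = -/DFH/- → run D
t=19: L0/L1/L2 = -/FH/D → run F
t=20: L0/L1/L2 = -/FH/D → run F
t=21: L0/L1/L2 = -/H/D → run H
t=22: L0/L1/L2 = -/H/D → run H
t=23: L0/L1/L2 = -/H/D → run H
t=24: L0/L1/L2 = -/-/D → run D
t=25: (idle)
t=26: (idle)
t=27: (idle)
t=28: (idle)
t=29: (idle)

context switches = 11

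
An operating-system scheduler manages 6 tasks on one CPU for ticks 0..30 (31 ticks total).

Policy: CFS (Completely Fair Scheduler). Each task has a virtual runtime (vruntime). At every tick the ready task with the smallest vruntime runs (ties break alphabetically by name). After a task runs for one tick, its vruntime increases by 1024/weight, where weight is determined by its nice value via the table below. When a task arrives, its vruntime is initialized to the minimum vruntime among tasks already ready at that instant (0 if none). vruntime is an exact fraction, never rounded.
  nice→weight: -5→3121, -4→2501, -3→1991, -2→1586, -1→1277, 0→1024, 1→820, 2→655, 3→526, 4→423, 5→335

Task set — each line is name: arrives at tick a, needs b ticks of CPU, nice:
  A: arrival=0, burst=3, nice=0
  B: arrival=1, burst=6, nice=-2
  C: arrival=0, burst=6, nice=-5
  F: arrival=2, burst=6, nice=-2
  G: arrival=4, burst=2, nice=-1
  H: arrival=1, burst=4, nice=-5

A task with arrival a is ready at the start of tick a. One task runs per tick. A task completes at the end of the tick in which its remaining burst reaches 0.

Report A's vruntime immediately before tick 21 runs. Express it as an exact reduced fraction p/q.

t=0: vr[A=0 C=0] → run A
t=1: vr[A=1 B=0 C=0 H=0] → run B
t=2: vr[A=1 B=512/793 C=0 F=0 H=0] → run C
t=3: vr[A=1 B=512/793 C=1024/3121 F=0 H=0] → run F
t=4: vr[A=1 B=512/793 C=1024/3121 F=512/793 G=0 H=0] → run G
t=5: vr[A=1 B=512/793 C=1024/3121 F=512/793 G=1024/1277 H=0] → run H
t=6: vr[A=1 B=512/793 C=1024/3121 F=512/793 G=1024/1277 H=1024/3121] → run C
t=7: vr[A=1 B=512/793 C=2048/3121 F=512/793 G=1024/1277 H=1024/3121] → run H
t=8: vr[A=1 B=512/793 C=2048/3121 F=512/793 G=1024/1277 H=2048/3121] → run B
t=9: vr[A=1 B=1024/793 C=2048/3121 F=512/793 G=1024/1277 H=2048/3121] → run F
t=10: vr[A=1 B=1024/793 C=2048/3121 F=1024/793 G=1024/1277 H=2048/3121] → run C
t=11: vr[A=1 B=1024/793 C=3072/3121 F=1024/793 G=1024/1277 H=2048/3121] → run H
t=12: vr[A=1 B=1024/793 C=3072/3121 F=1024/793 G=1024/1277 H=3072/3121] → run G
t=13: vr[A=1 B=1024/793 C=3072/3121 F=1024/793 H=3072/3121] → run C
t=14: vr[A=1 B=1024/793 C=4096/3121 F=1024/793 H=3072/3121] → run H
t=15: vr[A=1 B=1024/793 C=4096/3121 F=1024/793] → run A
t=16: vr[A=2 B=1024/793 C=4096/3121 F=1024/793] → run B
t=17: vr[A=2 B=1536/793 C=4096/3121 F=1024/793] → run F
t=18: vr[A=2 B=1536/793 C=4096/3121 F=1536/793] → run C
t=19: vr[A=2 B=1536/793 C=5120/3121 F=1536/793] → run C
t=20: vr[A=2 B=1536/793 F=1536/793] → run B
t=21: vr[A=2 B=2048/793 F=1536/793] → run F
t=22: vr[A=2 B=2048/793 F=2048/793] → run A
t=23: vr[B=2048/793 F=2048/793] → run B
t=24: vr[B=2560/793 F=2048/793] → run F
t=25: vr[B=2560/793 F=2560/793] → run B
t=26: vr[F=2560/793] → run F
t=27: (idle)
t=28: (idle)
t=29: (idle)
t=30: (idle)

vruntime(A, start of tick 21) = 2/1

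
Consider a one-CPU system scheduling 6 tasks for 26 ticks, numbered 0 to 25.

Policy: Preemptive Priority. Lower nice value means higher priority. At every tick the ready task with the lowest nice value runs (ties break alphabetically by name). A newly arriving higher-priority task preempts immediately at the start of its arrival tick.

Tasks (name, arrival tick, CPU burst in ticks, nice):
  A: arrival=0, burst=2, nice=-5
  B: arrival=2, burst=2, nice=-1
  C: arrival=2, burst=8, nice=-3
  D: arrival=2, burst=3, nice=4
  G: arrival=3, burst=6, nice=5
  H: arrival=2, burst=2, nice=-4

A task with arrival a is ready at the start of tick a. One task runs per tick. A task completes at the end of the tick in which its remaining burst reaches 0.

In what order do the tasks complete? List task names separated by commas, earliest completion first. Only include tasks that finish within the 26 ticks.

t=0: ready={A} → run A
t=1: ready={A} → run A
t=2: ready={B,C,D,H} → run H
t=3: ready={B,C,D,G,H} → run H
t=4: ready={B,C,D,G} → run C
t=5: ready={B,C,D,G} → run C
t=6: ready={B,C,D,G} → run C
t=7: ready={B,C,D,G} → run C
t=8: ready={B,C,D,G} → run C
t=9: ready={B,C,D,G} → run C
t=10: ready={B,C,D,G} → run C
t=11: ready={B,C,D,G} → run C
t=12: ready={B,D,G} → run B
t=13: ready={B,D,G} → run B
t=14: ready={D,G} → run D
t=15: ready={D,G} → run D
t=16: ready={D,G} → run D
t=17: ready={G} → run G
t=18: ready={G} → run G
t=19: ready={G} → run G
t=20: ready={G} → run G
t=21: ready={G} → run G
t=22: ready={G} → run G
t=23: (idle)
t=24: (idle)
t=25: (idle)

completion order = A, H, C, B, D, G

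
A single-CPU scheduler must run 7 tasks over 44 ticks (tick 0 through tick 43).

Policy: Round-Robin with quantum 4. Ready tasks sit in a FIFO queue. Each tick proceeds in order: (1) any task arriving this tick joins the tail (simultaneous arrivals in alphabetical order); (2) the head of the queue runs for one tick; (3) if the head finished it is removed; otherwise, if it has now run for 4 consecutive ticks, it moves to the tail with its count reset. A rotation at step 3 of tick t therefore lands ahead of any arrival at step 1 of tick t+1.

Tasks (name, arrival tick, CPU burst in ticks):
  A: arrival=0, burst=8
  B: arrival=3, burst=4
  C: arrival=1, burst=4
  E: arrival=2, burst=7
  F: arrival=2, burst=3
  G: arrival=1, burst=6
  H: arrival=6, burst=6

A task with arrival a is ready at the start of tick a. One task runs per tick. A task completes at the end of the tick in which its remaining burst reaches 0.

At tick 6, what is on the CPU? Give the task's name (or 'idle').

running at tick 6 = C

t=0: queue=[A] q_used=0 → run A
t=1: queue=[A,C,G] q_used=1 → run A
t=2: queue=[A,C,G,E,F] q_used=2 → run A
t=3: queue=[A,C,G,E,F,B] q_used=3 → run A
t=4: queue=[C,G,E,F,B,A] q_used=0 → run C
t=5: queue=[C,G,E,F,B,A] q_used=1 → run C
t=6: queue=[C,G,E,F,B,A,H] q_used=2 → run C
t=7: queue=[C,G,E,F,B,A,H] q_used=3 → run C
t=8: queue=[G,E,F,B,A,H] q_used=0 → run G
t=9: queue=[G,E,F,B,A,H] q_used=1 → run G
t=10: queue=[G,E,F,B,A,H] q_used=2 → run G
t=11: queue=[G,E,F,B,A,H] q_used=3 → run G
t=12: queue=[E,F,B,A,H,G] q_used=0 → run E
t=13: queue=[E,F,B,A,H,G] q_used=1 → run E
t=14: queue=[E,F,B,A,H,G] q_used=2 → run E
t=15: queue=[E,F,B,A,H,G] q_used=3 → run E
t=16: queue=[F,B,A,H,G,E] q_used=0 → run F
t=17: queue=[F,B,A,H,G,E] q_used=1 → run F
t=18: queue=[F,B,A,H,G,E] q_used=2 → run F
t=19: queue=[B,A,H,G,E] q_used=0 → run B
t=20: queue=[B,A,H,G,E] q_used=1 → run B
t=21: queue=[B,A,H,G,E] q_used=2 → run B
t=22: queue=[B,A,H,G,E] q_used=3 → run B
t=23: queue=[A,H,G,E] q_used=0 → run A
t=24: queue=[A,H,G,E] q_used=1 → run A
t=25: queue=[A,H,G,E] q_used=2 → run A
t=26: queue=[A,H,G,E] q_used=3 → run A
t=27: queue=[H,G,E] q_used=0 → run H
t=28: queue=[H,G,E] q_used=1 → run H
t=29: queue=[H,G,E] q_used=2 → run H
t=30: queue=[H,G,E] q_used=3 → run H
t=31: queue=[G,E,H] q_used=0 → run G
t=32: queue=[G,E,H] q_used=1 → run G
t=33: queue=[E,H] q_used=0 → run E
t=34: queue=[E,H] q_used=1 → run E
t=35: queue=[E,H] q_used=2 → run E
t=36: queue=[H] q_used=0 → run H
t=37: queue=[H] q_used=1 → run H
t=38: (idle)
t=39: (idle)
t=40: (idle)
t=41: (idle)
t=42: (idle)
t=43: (idle)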